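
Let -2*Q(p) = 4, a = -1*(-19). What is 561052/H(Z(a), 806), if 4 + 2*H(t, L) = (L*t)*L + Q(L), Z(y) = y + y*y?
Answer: 561052/123430837 ≈ 0.0045455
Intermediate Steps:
a = 19
Z(y) = y + y²
Q(p) = -2 (Q(p) = -½*4 = -2)
H(t, L) = -3 + t*L²/2 (H(t, L) = -2 + ((L*t)*L - 2)/2 = -2 + (t*L² - 2)/2 = -2 + (-2 + t*L²)/2 = -2 + (-1 + t*L²/2) = -3 + t*L²/2)
561052/H(Z(a), 806) = 561052/(-3 + (½)*(19*(1 + 19))*806²) = 561052/(-3 + (½)*(19*20)*649636) = 561052/(-3 + (½)*380*649636) = 561052/(-3 + 123430840) = 561052/123430837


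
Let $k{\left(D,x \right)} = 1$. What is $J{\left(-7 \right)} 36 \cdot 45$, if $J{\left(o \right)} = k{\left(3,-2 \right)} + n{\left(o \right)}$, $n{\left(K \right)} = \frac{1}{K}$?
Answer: $\frac{9720}{7} \approx 1388.6$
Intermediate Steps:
$J{\left(o \right)} = 1 + \frac{1}{o}$
$J{\left(-7 \right)} 36 \cdot 45 = \frac{1 - 7}{-7} \cdot 36 \cdot 45 = \left(- \frac{1}{7}\right) \left(-6\right) 36 \cdot 45 = \frac{6}{7} \cdot 36 \cdot 45 = \frac{216}{7} \cdot 45 = \frac{9720}{7}$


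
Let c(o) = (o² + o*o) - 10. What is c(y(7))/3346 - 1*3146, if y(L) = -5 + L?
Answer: -5263259/1673 ≈ -3146.0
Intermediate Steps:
c(o) = -10 + 2*o² (c(o) = (o² + o²) - 10 = 2*o² - 10 = -10 + 2*o²)
c(y(7))/3346 - 1*3146 = (-10 + 2*(-5 + 7)²)/3346 - 1*3146 = (-10 + 2*2²)*(1/3346) - 3146 = (-10 + 2*4)*(1/3346) - 3146 = (-10 + 8)*(1/3346) - 3146 = -2*1/3346 - 3146 = -1/1673 - 3146 = -5263259/1673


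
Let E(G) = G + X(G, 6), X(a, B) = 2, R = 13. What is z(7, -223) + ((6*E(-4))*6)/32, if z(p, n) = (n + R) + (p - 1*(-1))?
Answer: -817/4 ≈ -204.25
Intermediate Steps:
E(G) = 2 + G (E(G) = G + 2 = 2 + G)
z(p, n) = 14 + n + p (z(p, n) = (n + 13) + (p - 1*(-1)) = (13 + n) + (p + 1) = (13 + n) + (1 + p) = 14 + n + p)
z(7, -223) + ((6*E(-4))*6)/32 = (14 - 223 + 7) + ((6*(2 - 4))*6)/32 = -202 + ((6*(-2))*6)*(1/32) = -202 - 12*6*(1/32) = -202 - 72*1/32 = -202 - 9/4 = -817/4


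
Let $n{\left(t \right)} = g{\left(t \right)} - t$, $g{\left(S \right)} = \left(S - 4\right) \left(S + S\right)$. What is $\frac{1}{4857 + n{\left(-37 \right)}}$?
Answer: $\frac{1}{7928} \approx 0.00012614$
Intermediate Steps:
$g{\left(S \right)} = 2 S \left(-4 + S\right)$ ($g{\left(S \right)} = \left(-4 + S\right) 2 S = 2 S \left(-4 + S\right)$)
$n{\left(t \right)} = - t + 2 t \left(-4 + t\right)$ ($n{\left(t \right)} = 2 t \left(-4 + t\right) - t = - t + 2 t \left(-4 + t\right)$)
$\frac{1}{4857 + n{\left(-37 \right)}} = \frac{1}{4857 - 37 \left(-9 + 2 \left(-37\right)\right)} = \frac{1}{4857 - 37 \left(-9 - 74\right)} = \frac{1}{4857 - -3071} = \frac{1}{4857 + 3071} = \frac{1}{7928}$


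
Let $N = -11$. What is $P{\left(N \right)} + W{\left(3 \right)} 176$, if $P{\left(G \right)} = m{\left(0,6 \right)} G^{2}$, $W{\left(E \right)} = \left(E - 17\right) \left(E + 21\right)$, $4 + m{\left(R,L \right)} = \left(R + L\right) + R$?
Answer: $-58894$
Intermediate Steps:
$m{\left(R,L \right)} = -4 + L + 2 R$ ($m{\left(R,L \right)} = -4 + \left(\left(R + L\right) + R\right) = -4 + \left(\left(L + R\right) + R\right) = -4 + \left(L + 2 R\right) = -4 + L + 2 R$)
$W{\left(E \right)} = \left(-17 + E\right) \left(21 + E\right)$
$P{\left(G \right)} = 2 G^{2}$ ($P{\left(G \right)} = \left(-4 + 6 + 2 \cdot 0\right) G^{2} = \left(-4 + 6 + 0\right) G^{2} = 2 G^{2}$)
$P{\left(N \right)} + W{\left(3 \right)} 176 = 2 \left(-11\right)^{2} + \left(-357 + 3^{2} + 4 \cdot 3\right) 176 = 2 \cdot 121 + \left(-357 + 9 + 12\right) 176 = 242 - 59136 = -58894$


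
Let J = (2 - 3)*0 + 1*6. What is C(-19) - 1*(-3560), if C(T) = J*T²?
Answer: 5726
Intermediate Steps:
J = 6 (J = -1*0 + 6 = 0 + 6 = 6)
C(T) = 6*T²
C(-19) - 1*(-3560) = 6*(-19)² - 1*(-3560) = 6*361 + 3560 = 2166 + 3560 = 5726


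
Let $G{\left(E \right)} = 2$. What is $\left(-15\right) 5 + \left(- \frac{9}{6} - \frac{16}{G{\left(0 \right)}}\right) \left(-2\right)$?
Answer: $-56$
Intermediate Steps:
$\left(-15\right) 5 + \left(- \frac{9}{6} - \frac{16}{G{\left(0 \right)}}\right) \left(-2\right) = \left(-15\right) 5 + \left(- \frac{9}{6} - \frac{16}{2}\right) \left(-2\right) = -75 + \left(\left(-9\right) \frac{1}{6} - 8\right) \left(-2\right) = -75 + \left(- \frac{3}{2} - 8\right) \left(-2\right) = -75 - -19 = -75 + 19 = -56$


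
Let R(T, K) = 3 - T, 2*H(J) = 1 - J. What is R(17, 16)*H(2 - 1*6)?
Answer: -35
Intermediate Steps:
H(J) = ½ - J/2 (H(J) = (1 - J)/2 = ½ - J/2)
R(17, 16)*H(2 - 1*6) = (3 - 1*17)*(½ - (2 - 1*6)/2) = (3 - 17)*(½ - (2 - 6)/2) = -14*(½ - ½*(-4)) = -14*(½ + 2) = -14*5/2 = -35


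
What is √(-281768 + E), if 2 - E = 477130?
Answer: 4*I*√47431 ≈ 871.15*I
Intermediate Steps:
E = -477128 (E = 2 - 1*477130 = 2 - 477130 = -477128)
√(-281768 + E) = √(-281768 - 477128) = √(-758896) = 4*I*√47431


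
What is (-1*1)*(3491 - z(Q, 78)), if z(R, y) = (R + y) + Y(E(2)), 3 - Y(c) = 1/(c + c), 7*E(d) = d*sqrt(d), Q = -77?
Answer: -3487 - 7*sqrt(2)/8 ≈ -3488.2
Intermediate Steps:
E(d) = d**(3/2)/7 (E(d) = (d*sqrt(d))/7 = d**(3/2)/7)
Y(c) = 3 - 1/(2*c) (Y(c) = 3 - 1/(c + c) = 3 - 1/(2*c))
z(R, y) = 3 + R + y - 7*sqrt(2)/8 (z(R, y) = (R + y) + (3 - 7*sqrt(2)/4/2) = (R + y) + (3 - 7*sqrt(2)/8) = 3 + R + y - 7*sqrt(2)/8)
(-1*1)*(3491 - z(Q, 78)) = (-1*1)*(3491 - (3 - 77 + 78 - 7*sqrt(2)/8)) = -(3491 - (4 - 7*sqrt(2)/8)) = -(3491 + (-4 + 7*sqrt(2)/8)) = -(3487 + 7*sqrt(2)/8) = -3487 - 7*sqrt(2)/8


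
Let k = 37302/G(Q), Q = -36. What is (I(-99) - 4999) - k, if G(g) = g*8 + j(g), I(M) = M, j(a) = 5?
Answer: -1405432/283 ≈ -4966.2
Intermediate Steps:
G(g) = 5 + 8*g (G(g) = g*8 + 5 = 8*g + 5 = 5 + 8*g)
k = -37302/283 (k = 37302/(5 + 8*(-36)) = 37302/(5 - 288) = 37302/(-283) = 37302*(-1/283) = -37302/283 ≈ -131.81)
(I(-99) - 4999) - k = (-99 - 4999) - 1*(-37302/283) = -5098 + 37302/283 = -1405432/283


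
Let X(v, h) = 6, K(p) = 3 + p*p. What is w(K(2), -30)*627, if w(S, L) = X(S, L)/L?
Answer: -627/5 ≈ -125.40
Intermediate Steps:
K(p) = 3 + p**2
w(S, L) = 6/L
w(K(2), -30)*627 = (6/(-30))*627 = (6*(-1/30))*627 = -1/5*627 = -627/5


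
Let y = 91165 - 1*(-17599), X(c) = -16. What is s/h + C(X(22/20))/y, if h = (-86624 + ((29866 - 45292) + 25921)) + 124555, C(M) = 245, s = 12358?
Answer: 677984941/2633502732 ≈ 0.25745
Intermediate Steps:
y = 108764 (y = 91165 + 17599 = 108764)
h = 48426 (h = (-86624 + (-15426 + 25921)) + 124555 = (-86624 + 10495) + 124555 = -76129 + 124555 = 48426)
s/h + C(X(22/20))/y = 12358/48426 + 245/108764 = 12358*(1/48426) + 245*(1/108764) = 6179/24213 + 245/108764 = 677984941/2633502732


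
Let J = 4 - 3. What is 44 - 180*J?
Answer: -136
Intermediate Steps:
J = 1
44 - 180*J = 44 - 180 = -136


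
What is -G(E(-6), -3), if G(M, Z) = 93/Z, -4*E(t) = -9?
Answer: 31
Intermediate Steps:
E(t) = 9/4 (E(t) = -¼*(-9) = 9/4)
-G(E(-6), -3) = -93/(-3) = -93*(-1)/3 = -1*(-31) = 31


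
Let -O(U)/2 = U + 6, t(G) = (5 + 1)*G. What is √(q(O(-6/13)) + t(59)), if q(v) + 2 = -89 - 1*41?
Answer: √222 ≈ 14.900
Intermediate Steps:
t(G) = 6*G
O(U) = -12 - 2*U (O(U) = -2*(U + 6) = -2*(6 + U) = -12 - 2*U)
q(v) = -132 (q(v) = -2 + (-89 - 1*41) = -2 + (-89 - 41) = -2 - 130 = -132)
√(q(O(-6/13)) + t(59)) = √(-132 + 6*59) = √(-132 + 354) = √222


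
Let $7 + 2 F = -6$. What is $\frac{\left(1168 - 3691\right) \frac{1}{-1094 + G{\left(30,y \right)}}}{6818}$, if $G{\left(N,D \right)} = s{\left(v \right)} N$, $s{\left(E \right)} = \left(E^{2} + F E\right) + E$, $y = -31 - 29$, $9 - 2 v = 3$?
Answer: $\frac{2523}{8992942} \approx 0.00028055$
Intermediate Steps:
$v = 3$ ($v = \frac{9}{2} - \frac{3}{2} = 3$)
$F = - \frac{13}{2}$ ($F = - \frac{7}{2} + \frac{1}{2} \left(-6\right) = - \frac{7}{2} - 3 = - \frac{13}{2} \approx -6.5$)
$y = -60$ ($y = -31 - 29 = -60$)
$s{\left(E \right)} = E^{2} - \frac{11 E}{2}$ ($s{\left(E \right)} = \left(E^{2} - \frac{13 E}{2}\right) + E = E^{2} - \frac{11 E}{2}$)
$G{\left(N,D \right)} = - \frac{15 N}{2}$ ($G{\left(N,D \right)} = \frac{1}{2} \cdot 3 \left(-11 + 2 \cdot 3\right) N = \frac{1}{2} \cdot 3 \left(-11 + 6\right) N = \frac{1}{2} \cdot 3 \left(-5\right) N = - \frac{15 N}{2}$)
$\frac{\left(1168 - 3691\right) \frac{1}{-1094 + G{\left(30,y \right)}}}{6818} = \frac{\left(1168 - 3691\right) \frac{1}{-1094 - 225}}{6818} = - \frac{2523}{-1094 - 225} \cdot \frac{1}{6818} = - \frac{2523}{-1319} \cdot \frac{1}{6818} = \left(-2523\right) \left(- \frac{1}{1319}\right) \frac{1}{6818} = \frac{2523}{1319} \cdot \frac{1}{6818} = \frac{2523}{8992942}$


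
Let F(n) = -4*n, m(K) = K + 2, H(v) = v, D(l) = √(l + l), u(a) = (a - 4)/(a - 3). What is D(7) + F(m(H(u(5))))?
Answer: -10 + √14 ≈ -6.2583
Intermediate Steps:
u(a) = (-4 + a)/(-3 + a)
D(l) = √2*√l (D(l) = √(2*l) = √2*√l)
m(K) = 2 + K
D(7) + F(m(H(u(5)))) = √2*√7 - 4*(2 + (-4 + 5)/(-3 + 5)) = √14 - 4*(2 + 1/2) = √14 - 4*(2 + (½)*1) = √14 - 4*(2 + ½) = √14 - 4*5/2 = √14 - 10 = -10 + √14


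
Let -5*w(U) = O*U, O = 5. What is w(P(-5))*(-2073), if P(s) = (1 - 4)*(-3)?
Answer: 18657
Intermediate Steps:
P(s) = 9 (P(s) = -3*(-3) = 9)
w(U) = -U
w(P(-5))*(-2073) = -1*9*(-2073) = -9*(-2073) = 18657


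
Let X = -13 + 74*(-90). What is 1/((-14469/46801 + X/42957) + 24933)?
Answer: 2010430557/50125131229775 ≈ 4.0108e-5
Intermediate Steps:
X = -6673 (X = -13 - 6660 = -6673)
1/((-14469/46801 + X/42957) + 24933) = 1/((-14469/46801 - 6673/42957) + 24933) = 1/(-933847906/2010430557 + 24933) = 1/(50125131229775/2010430557) = 2010430557/50125131229775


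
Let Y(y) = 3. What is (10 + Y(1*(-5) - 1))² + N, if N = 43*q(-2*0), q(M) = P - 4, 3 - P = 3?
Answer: -3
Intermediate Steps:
P = 0 (P = 3 - 1*3 = 3 - 3 = 0)
q(M) = -4 (q(M) = 0 - 4 = -4)
N = -172 (N = 43*(-4) = -172)
(10 + Y(1*(-5) - 1))² + N = (10 + 3)² - 172 = 13² - 172 = 169 - 172 = -3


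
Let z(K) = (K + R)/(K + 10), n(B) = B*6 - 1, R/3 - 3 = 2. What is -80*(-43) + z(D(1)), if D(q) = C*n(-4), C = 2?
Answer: 27527/8 ≈ 3440.9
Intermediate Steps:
R = 15 (R = 9 + 3*2 = 9 + 6 = 15)
n(B) = -1 + 6*B (n(B) = 6*B - 1 = -1 + 6*B)
D(q) = -50 (D(q) = 2*(-1 + 6*(-4)) = 2*(-1 - 24) = 2*(-25) = -50)
z(K) = (15 + K)/(10 + K) (z(K) = (K + 15)/(K + 10) = (15 + K)/(10 + K))
-80*(-43) + z(D(1)) = -80*(-43) + (15 - 50)/(10 - 50) = 3440 - 35/(-40) = 3440 - 1/40*(-35) = 3440 + 7/8 = 27527/8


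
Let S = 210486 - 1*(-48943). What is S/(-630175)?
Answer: -259429/630175 ≈ -0.41168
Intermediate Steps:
S = 259429 (S = 210486 + 48943 = 259429)
S/(-630175) = 259429/(-630175) = 259429*(-1/630175) = -259429/630175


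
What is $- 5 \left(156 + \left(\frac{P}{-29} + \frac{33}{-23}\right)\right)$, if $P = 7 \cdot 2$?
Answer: $- \frac{513865}{667} \approx -770.41$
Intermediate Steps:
$P = 14$
$- 5 \left(156 + \left(\frac{P}{-29} + \frac{33}{-23}\right)\right) = - 5 \left(156 + \left(\frac{14}{-29} + \frac{33}{-23}\right)\right) = - 5 \left(156 + \left(14 \left(- \frac{1}{29}\right) + 33 \left(- \frac{1}{23}\right)\right)\right) = - 5 \left(156 - \frac{1279}{667}\right) = \left(-5\right) \frac{102773}{667} = - \frac{513865}{667}$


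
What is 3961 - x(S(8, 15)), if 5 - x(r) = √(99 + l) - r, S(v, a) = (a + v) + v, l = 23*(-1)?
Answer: 3925 + 2*√19 ≈ 3933.7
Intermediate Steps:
l = -23
S(v, a) = a + 2*v
x(r) = 5 + r - 2*√19 (x(r) = 5 - (√(99 - 23) - r) = 5 - (√76 - r) = 5 - (2*√19 - r) = 5 - (-r + 2*√19) = 5 + (r - 2*√19) = 5 + r - 2*√19)
3961 - x(S(8, 15)) = 3961 - (5 + (15 + 2*8) - 2*√19) = 3961 - (5 + (15 + 16) - 2*√19) = 3961 - (5 + 31 - 2*√19) = 3961 - (36 - 2*√19) = 3961 + (-36 + 2*√19) = 3925 + 2*√19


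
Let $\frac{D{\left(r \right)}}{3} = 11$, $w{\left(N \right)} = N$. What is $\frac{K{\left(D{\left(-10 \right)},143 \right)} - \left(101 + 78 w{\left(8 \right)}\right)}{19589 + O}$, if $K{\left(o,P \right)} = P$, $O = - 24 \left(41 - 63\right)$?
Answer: $- \frac{582}{20117} \approx -0.028931$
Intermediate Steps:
$O = 528$ ($O = \left(-24\right) \left(-22\right) = 528$)
$D{\left(r \right)} = 33$ ($D{\left(r \right)} = 3 \cdot 11 = 33$)
$\frac{K{\left(D{\left(-10 \right)},143 \right)} - \left(101 + 78 w{\left(8 \right)}\right)}{19589 + O} = \frac{143 - 725}{19589 + 528} = \frac{143 - 725}{20117} = \left(143 - 725\right) \frac{1}{20117} = \left(-582\right) \frac{1}{20117} = - \frac{582}{20117}$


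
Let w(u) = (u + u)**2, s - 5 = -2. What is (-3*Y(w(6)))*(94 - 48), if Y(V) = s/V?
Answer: -23/8 ≈ -2.8750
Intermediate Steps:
s = 3 (s = 5 - 2 = 3)
w(u) = 4*u**2 (w(u) = (2*u)**2 = 4*u**2)
Y(V) = 3/V
(-3*Y(w(6)))*(94 - 48) = (-9/(4*6**2))*(94 - 48) = -9/(4*36)*46 = -9/144*46 = -3*1/48*46 = -1/16*46 = -23/8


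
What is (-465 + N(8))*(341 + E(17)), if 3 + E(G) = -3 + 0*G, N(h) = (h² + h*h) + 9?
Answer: -109880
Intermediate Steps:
N(h) = 9 + 2*h² (N(h) = (h² + h²) + 9 = 2*h² + 9 = 9 + 2*h²)
E(G) = -6 (E(G) = -3 + (-3 + 0*G) = -3 + (-3 + 0) = -3 - 3 = -6)
(-465 + N(8))*(341 + E(17)) = (-465 + (9 + 2*8²))*(341 - 6) = (-465 + (9 + 2*64))*335 = (-465 + (9 + 128))*335 = (-465 + 137)*335 = -328*335 = -109880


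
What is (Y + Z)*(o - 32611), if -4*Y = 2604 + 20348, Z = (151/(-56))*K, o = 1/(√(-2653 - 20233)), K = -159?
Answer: 9695869909/56 + 297319*I*√22886/1281616 ≈ 1.7314e+8 + 35.095*I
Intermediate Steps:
o = -I*√22886/22886 (o = 1/(√(-22886)) = 1/(I*√22886) = -I*√22886/22886 ≈ -0.0066102*I)
Z = 24009/56 (Z = (151/(-56))*(-159) = (151*(-1/56))*(-159) = -151/56*(-159) = 24009/56 ≈ 428.73)
Y = -5738 (Y = -(2604 + 20348)/4 = -¼*22952 = -5738)
(Y + Z)*(o - 32611) = (-5738 + 24009/56)*(-I*√22886/22886 - 32611) = -297319*(-32611 - I*√22886/22886)/56 = 9695869909/56 + 297319*I*√22886/1281616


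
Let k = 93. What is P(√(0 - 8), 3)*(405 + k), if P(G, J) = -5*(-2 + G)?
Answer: 4980 - 4980*I*√2 ≈ 4980.0 - 7042.8*I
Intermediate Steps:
P(G, J) = 10 - 5*G
P(√(0 - 8), 3)*(405 + k) = (10 - 5*√(0 - 8))*(405 + 93) = (10 - 10*I*√2)*498 = 4980 - 4980*I*√2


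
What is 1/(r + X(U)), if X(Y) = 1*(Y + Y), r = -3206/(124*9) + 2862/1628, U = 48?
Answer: 113553/10774502 ≈ 0.010539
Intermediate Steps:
r = -126586/113553 (r = -3206/1116 + 2862*(1/1628) = -3206*1/1116 + 1431/814 = -1603/558 + 1431/814 = -126586/113553 ≈ -1.1148)
X(Y) = 2*Y (X(Y) = 1*(2*Y) = 2*Y)
1/(r + X(U)) = 1/(-126586/113553 + 2*48) = 1/(-126586/113553 + 96) = 1/(10774502/113553) = 113553/10774502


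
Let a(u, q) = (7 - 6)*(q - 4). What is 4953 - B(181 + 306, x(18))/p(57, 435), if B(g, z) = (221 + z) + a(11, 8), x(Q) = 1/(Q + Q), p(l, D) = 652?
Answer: 116248715/23472 ≈ 4952.7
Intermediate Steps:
a(u, q) = -4 + q (a(u, q) = 1*(-4 + q) = -4 + q)
x(Q) = 1/(2*Q)
B(g, z) = 225 + z (B(g, z) = (221 + z) + (-4 + 8) = (221 + z) + 4 = 225 + z)
4953 - B(181 + 306, x(18))/p(57, 435) = 4953 - (225 + (½)/18)/652 = 4953 - (225 + (½)*(1/18))/652 = 4953 - (225 + 1/36)/652 = 4953 - 8101/(36*652) = 4953 - 1*8101/23472 = 4953 - 8101/23472 = 116248715/23472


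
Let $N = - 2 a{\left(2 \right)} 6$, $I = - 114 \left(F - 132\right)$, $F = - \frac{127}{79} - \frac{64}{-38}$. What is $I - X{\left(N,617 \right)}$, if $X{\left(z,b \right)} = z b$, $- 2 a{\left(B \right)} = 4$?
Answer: $\frac{18270}{79} \approx 231.27$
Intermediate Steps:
$F = \frac{115}{1501}$ ($F = \left(-127\right) \frac{1}{79} - - \frac{32}{19} = - \frac{127}{79} + \frac{32}{19} = \frac{115}{1501} \approx 0.076616$)
$a{\left(B \right)} = -2$ ($a{\left(B \right)} = \left(- \frac{1}{2}\right) 4 = -2$)
$I = \frac{1188102}{79}$ ($I = - 114 \left(\frac{115}{1501} - 132\right) = \left(-114\right) \left(- \frac{198017}{1501}\right) = \frac{1188102}{79} \approx 15039.0$)
$N = 24$ ($N = \left(-2\right) \left(-2\right) 6 = 4 \cdot 6 = 24$)
$X{\left(z,b \right)} = b z$
$I - X{\left(N,617 \right)} = \frac{1188102}{79} - 617 \cdot 24 = \frac{1188102}{79} - 14808 = \frac{18270}{79}$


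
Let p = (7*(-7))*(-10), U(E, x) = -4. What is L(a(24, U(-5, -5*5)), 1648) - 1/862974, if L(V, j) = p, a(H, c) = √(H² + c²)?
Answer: 422857259/862974 ≈ 490.00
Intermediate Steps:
p = 490 (p = -49*(-10) = 490)
L(V, j) = 490
L(a(24, U(-5, -5*5)), 1648) - 1/862974 = 490 - 1/862974 = 422857259/862974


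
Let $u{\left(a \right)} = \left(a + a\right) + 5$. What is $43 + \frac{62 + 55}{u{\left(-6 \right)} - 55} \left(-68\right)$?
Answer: $\frac{5311}{31} \approx 171.32$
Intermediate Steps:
$u{\left(a \right)} = 5 + 2 a$ ($u{\left(a \right)} = 2 a + 5 = 5 + 2 a$)
$43 + \frac{62 + 55}{u{\left(-6 \right)} - 55} \left(-68\right) = 43 + \frac{62 + 55}{\left(5 + 2 \left(-6\right)\right) - 55} \left(-68\right) = 43 + \frac{117}{\left(5 - 12\right) - 55} \left(-68\right) = 43 + \frac{117}{-7 - 55} \left(-68\right) = 43 + \frac{117}{-62} \left(-68\right) = 43 + 117 \left(- \frac{1}{62}\right) \left(-68\right) = 43 - - \frac{3978}{31} = 43 + \frac{3978}{31} = \frac{5311}{31}$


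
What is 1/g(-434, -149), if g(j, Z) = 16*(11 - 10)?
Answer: 1/16 ≈ 0.062500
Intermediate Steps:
g(j, Z) = 16 (g(j, Z) = 16*1 = 16)
1/g(-434, -149) = 1/16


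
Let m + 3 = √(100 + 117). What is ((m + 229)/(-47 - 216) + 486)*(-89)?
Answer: -11355688/263 + 89*√217/263 ≈ -43173.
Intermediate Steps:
m = -3 + √217 (m = -3 + √(100 + 117) = -3 + √217 ≈ 11.731)
((m + 229)/(-47 - 216) + 486)*(-89) = (((-3 + √217) + 229)/(-47 - 216) + 486)*(-89) = ((226 + √217)/(-263) + 486)*(-89) = ((226 + √217)*(-1/263) + 486)*(-89) = ((-226/263 - √217/263) + 486)*(-89) = (127592/263 - √217/263)*(-89) = -11355688/263 + 89*√217/263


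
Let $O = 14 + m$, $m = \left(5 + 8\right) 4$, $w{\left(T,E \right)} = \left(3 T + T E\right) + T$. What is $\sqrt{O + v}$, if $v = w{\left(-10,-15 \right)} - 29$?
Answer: $7 \sqrt{3} \approx 12.124$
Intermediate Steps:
$w{\left(T,E \right)} = 4 T + E T$ ($w{\left(T,E \right)} = \left(3 T + E T\right) + T = 4 T + E T$)
$m = 52$ ($m = 13 \cdot 4 = 52$)
$v = 81$ ($v = - 10 \left(4 - 15\right) - 29 = \left(-10\right) \left(-11\right) - 29 = 110 - 29 = 81$)
$O = 66$ ($O = 14 + 52 = 66$)
$\sqrt{O + v} = \sqrt{66 + 81} = \sqrt{147} = 7 \sqrt{3}$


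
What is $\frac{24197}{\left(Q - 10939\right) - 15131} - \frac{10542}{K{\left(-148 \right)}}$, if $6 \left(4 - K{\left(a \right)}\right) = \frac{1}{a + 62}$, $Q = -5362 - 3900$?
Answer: $- \frac{27463493987}{10422940} \approx -2634.9$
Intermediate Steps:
$Q = -9262$ ($Q = -5362 - 3900 = -9262$)
$K{\left(a \right)} = 4 - \frac{1}{6 \left(62 + a\right)}$ ($K{\left(a \right)} = 4 - \frac{1}{6 \left(a + 62\right)} = 4 - \frac{1}{6 \left(62 + a\right)}$)
$\frac{24197}{\left(Q - 10939\right) - 15131} - \frac{10542}{K{\left(-148 \right)}} = \frac{24197}{\left(-9262 - 10939\right) - 15131} - \frac{10542}{\frac{1}{6} \frac{1}{62 - 148} \left(1487 + 24 \left(-148\right)\right)} = \frac{24197}{-20201 - 15131} - \frac{10542}{\frac{1}{6} \frac{1}{-86} \left(1487 - 3552\right)} = \frac{24197}{-35332} - \frac{10542}{\frac{1}{6} \left(- \frac{1}{86}\right) \left(-2065\right)} = 24197 \left(- \frac{1}{35332}\right) - \frac{10542}{\frac{2065}{516}} = - \frac{24197}{35332} - \frac{777096}{295} = - \frac{27463493987}{10422940}$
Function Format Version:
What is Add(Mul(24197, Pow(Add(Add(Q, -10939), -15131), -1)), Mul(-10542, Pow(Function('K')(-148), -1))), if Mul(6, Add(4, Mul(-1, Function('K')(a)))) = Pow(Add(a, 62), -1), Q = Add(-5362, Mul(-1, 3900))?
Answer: Rational(-27463493987, 10422940) ≈ -2634.9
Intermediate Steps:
Q = -9262 (Q = Add(-5362, -3900) = -9262)
Function('K')(a) = Add(4, Mul(Rational(-1, 6), Pow(Add(62, a), -1))) (Function('K')(a) = Add(4, Mul(Rational(-1, 6), Pow(Add(a, 62), -1))) = Add(4, Mul(Rational(-1, 6), Pow(Add(62, a), -1))))
Add(Mul(24197, Pow(Add(Add(Q, -10939), -15131), -1)), Mul(-10542, Pow(Function('K')(-148), -1))) = Add(Mul(24197, Pow(Add(Add(-9262, -10939), -15131), -1)), Mul(-10542, Pow(Mul(Rational(1, 6), Pow(Add(62, -148), -1), Add(1487, Mul(24, -148))), -1))) = Add(Mul(24197, Pow(Add(-20201, -15131), -1)), Mul(-10542, Pow(Mul(Rational(1, 6), Pow(-86, -1), Add(1487, -3552)), -1))) = Add(Mul(24197, Pow(-35332, -1)), Mul(-10542, Pow(Mul(Rational(1, 6), Rational(-1, 86), -2065), -1))) = Add(Mul(24197, Rational(-1, 35332)), Mul(-10542, Pow(Rational(2065, 516), -1))) = Add(Rational(-24197, 35332), Mul(-10542, Rational(516, 2065))) = Add(Rational(-24197, 35332), Rational(-777096, 295)) = Rational(-27463493987, 10422940)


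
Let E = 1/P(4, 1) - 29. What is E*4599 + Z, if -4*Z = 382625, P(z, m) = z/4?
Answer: -897713/4 ≈ -2.2443e+5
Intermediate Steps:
P(z, m) = z/4 (P(z, m) = z*(¼) = z/4)
E = -28 (E = 1/((¼)*4) - 29 = 1/1 - 29 = 1 - 29 = -28)
Z = -382625/4 (Z = -¼*382625 = -382625/4 ≈ -95656.)
E*4599 + Z = -28*4599 - 382625/4 = -128772 - 382625/4 = -897713/4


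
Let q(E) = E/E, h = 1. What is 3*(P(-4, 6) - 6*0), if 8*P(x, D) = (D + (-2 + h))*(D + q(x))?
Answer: 105/8 ≈ 13.125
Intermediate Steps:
q(E) = 1
P(x, D) = (1 + D)*(-1 + D)/8 (P(x, D) = ((D + (-2 + 1))*(D + 1))/8 = ((D - 1)*(1 + D))/8 = ((-1 + D)*(1 + D))/8 = ((1 + D)*(-1 + D))/8 = (1 + D)*(-1 + D)/8)
3*(P(-4, 6) - 6*0) = 3*((-⅛ + (⅛)*6²) - 6*0) = 3*((-⅛ + (⅛)*36) + 0) = 3*((-⅛ + 9/2) + 0) = 3*(35/8 + 0) = 3*(35/8) = 105/8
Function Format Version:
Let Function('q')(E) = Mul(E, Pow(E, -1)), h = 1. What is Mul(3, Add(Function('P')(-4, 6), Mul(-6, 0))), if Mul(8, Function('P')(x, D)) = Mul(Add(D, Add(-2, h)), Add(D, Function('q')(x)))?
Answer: Rational(105, 8) ≈ 13.125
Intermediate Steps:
Function('q')(E) = 1
Function('P')(x, D) = Mul(Rational(1, 8), Add(1, D), Add(-1, D)) (Function('P')(x, D) = Mul(Rational(1, 8), Mul(Add(D, Add(-2, 1)), Add(D, 1))) = Mul(Rational(1, 8), Mul(Add(D, -1), Add(1, D))) = Mul(Rational(1, 8), Mul(Add(-1, D), Add(1, D))) = Mul(Rational(1, 8), Mul(Add(1, D), Add(-1, D))) = Mul(Rational(1, 8), Add(1, D), Add(-1, D)))
Mul(3, Add(Function('P')(-4, 6), Mul(-6, 0))) = Mul(3, Add(Add(Rational(-1, 8), Mul(Rational(1, 8), Pow(6, 2))), Mul(-6, 0))) = Mul(3, Add(Add(Rational(-1, 8), Mul(Rational(1, 8), 36)), 0)) = Mul(3, Add(Add(Rational(-1, 8), Rational(9, 2)), 0)) = Mul(3, Add(Rational(35, 8), 0)) = Mul(3, Rational(35, 8)) = Rational(105, 8)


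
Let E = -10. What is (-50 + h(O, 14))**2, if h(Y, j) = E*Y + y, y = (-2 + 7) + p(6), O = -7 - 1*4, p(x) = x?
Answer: 5041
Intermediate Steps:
O = -11 (O = -7 - 4 = -11)
y = 11 (y = (-2 + 7) + 6 = 5 + 6 = 11)
h(Y, j) = 11 - 10*Y (h(Y, j) = -10*Y + 11 = 11 - 10*Y)
(-50 + h(O, 14))**2 = (-50 + (11 - 10*(-11)))**2 = (-50 + (11 + 110))**2 = (-50 + 121)**2 = 71**2 = 5041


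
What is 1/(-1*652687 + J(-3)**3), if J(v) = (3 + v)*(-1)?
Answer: -1/652687 ≈ -1.5321e-6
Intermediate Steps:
J(v) = -3 - v
1/(-1*652687 + J(-3)**3) = 1/(-1*652687 + (-3 - 1*(-3))**3) = 1/(-652687 + (-3 + 3)**3) = 1/(-652687 + 0**3) = 1/(-652687 + 0) = 1/(-652687) = -1/652687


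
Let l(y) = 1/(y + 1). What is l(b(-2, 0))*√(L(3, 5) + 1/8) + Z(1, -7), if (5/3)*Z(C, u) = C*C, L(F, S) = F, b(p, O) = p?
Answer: ⅗ - 5*√2/4 ≈ -1.1678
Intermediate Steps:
Z(C, u) = 3*C²/5 (Z(C, u) = 3*(C*C)/5 = 3*C²/5)
l(y) = 1/(1 + y)
l(b(-2, 0))*√(L(3, 5) + 1/8) + Z(1, -7) = √(3 + 1/8)/(1 - 2) + (⅗)*1² = √(3 + 1*(⅛))/(-1) + (⅗)*1 = -√(3 + ⅛) + ⅗ = -√(25/8) + ⅗ = -5*√2/4 + ⅗ = ⅗ - 5*√2/4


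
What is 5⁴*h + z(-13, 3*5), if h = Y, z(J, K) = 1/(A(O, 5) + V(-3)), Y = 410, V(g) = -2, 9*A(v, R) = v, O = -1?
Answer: 4868741/19 ≈ 2.5625e+5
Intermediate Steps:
A(v, R) = v/9
z(J, K) = -9/19 (z(J, K) = 1/((⅑)*(-1) - 2) = 1/(-⅑ - 2) = 1/(-19/9) = -9/19)
h = 410
5⁴*h + z(-13, 3*5) = 5⁴*410 - 9/19 = 625*410 - 9/19 = 256250 - 9/19 = 4868741/19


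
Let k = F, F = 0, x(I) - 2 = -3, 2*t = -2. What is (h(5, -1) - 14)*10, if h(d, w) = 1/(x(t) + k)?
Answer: -150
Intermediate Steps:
t = -1 (t = (½)*(-2) = -1)
x(I) = -1 (x(I) = 2 - 3 = -1)
k = 0
h(d, w) = -1 (h(d, w) = 1/(-1 + 0) = 1/(-1) = -1)
(h(5, -1) - 14)*10 = (-1 - 14)*10 = -15*10 = -150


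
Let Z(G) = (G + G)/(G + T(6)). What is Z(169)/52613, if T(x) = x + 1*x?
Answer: 338/9522953 ≈ 3.5493e-5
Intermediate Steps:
T(x) = 2*x (T(x) = x + x = 2*x)
Z(G) = 2*G/(12 + G) (Z(G) = (G + G)/(G + 2*6) = (2*G)/(G + 12) = (2*G)/(12 + G) = 2*G/(12 + G))
Z(169)/52613 = (2*169/(12 + 169))/52613 = (2*169/181)*(1/52613) = (2*169*(1/181))*(1/52613) = (338/181)*(1/52613) = 338/9522953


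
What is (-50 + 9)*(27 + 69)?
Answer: -3936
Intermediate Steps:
(-50 + 9)*(27 + 69) = -41*96 = -3936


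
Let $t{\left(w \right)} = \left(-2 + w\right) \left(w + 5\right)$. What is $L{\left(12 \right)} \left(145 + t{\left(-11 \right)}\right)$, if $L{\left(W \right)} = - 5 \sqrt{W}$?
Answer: $- 2230 \sqrt{3} \approx -3862.5$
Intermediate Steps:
$t{\left(w \right)} = \left(-2 + w\right) \left(5 + w\right)$
$L{\left(12 \right)} \left(145 + t{\left(-11 \right)}\right) = - 5 \sqrt{12} \left(145 + \left(-10 + \left(-11\right)^{2} + 3 \left(-11\right)\right)\right) = - 5 \cdot 2 \sqrt{3} \left(145 - -78\right) = - 10 \sqrt{3} \left(145 + 78\right) = - 10 \sqrt{3} \cdot 223 = - 2230 \sqrt{3}$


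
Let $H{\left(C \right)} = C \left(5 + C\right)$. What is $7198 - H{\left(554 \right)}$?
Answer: $-302488$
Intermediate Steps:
$7198 - H{\left(554 \right)} = 7198 - 554 \left(5 + 554\right) = 7198 - 554 \cdot 559 = 7198 - 309686 = -302488$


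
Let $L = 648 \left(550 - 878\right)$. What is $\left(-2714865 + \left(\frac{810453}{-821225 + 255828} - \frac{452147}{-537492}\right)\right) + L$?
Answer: $- \frac{127089875994114719}{43413766332} \approx -2.9274 \cdot 10^{6}$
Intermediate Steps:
$L = -212544$ ($L = 648 \left(-328\right) = -212544$)
$\left(-2714865 + \left(\frac{810453}{-821225 + 255828} - \frac{452147}{-537492}\right)\right) + L = \left(-2714865 + \left(\frac{810453}{-821225 + 255828} - \frac{452147}{-537492}\right)\right) - 212544 = \left(-2714865 + \left(\frac{810453}{-565397} - - \frac{452147}{537492}\right)\right) - 212544 = \left(-2714865 + \left(810453 \left(- \frac{1}{565397}\right) + \frac{452147}{537492}\right)\right) - 212544 = \left(-2714865 + \left(- \frac{115779}{80771} + \frac{452147}{537492}\right)\right) - 212544 = \left(-2714865 - \frac{25709920931}{43413766332}\right) - 212544 = - \frac{117862540442846111}{43413766332} - 212544 = - \frac{127089875994114719}{43413766332}$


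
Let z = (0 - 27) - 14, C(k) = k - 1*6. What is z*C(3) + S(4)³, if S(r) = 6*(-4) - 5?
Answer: -24266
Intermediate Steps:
S(r) = -29 (S(r) = -24 - 5 = -29)
C(k) = -6 + k (C(k) = k - 6 = -6 + k)
z = -41 (z = -27 - 14 = -41)
z*C(3) + S(4)³ = -41*(-6 + 3) + (-29)³ = -41*(-3) - 24389 = 123 - 24389 = -24266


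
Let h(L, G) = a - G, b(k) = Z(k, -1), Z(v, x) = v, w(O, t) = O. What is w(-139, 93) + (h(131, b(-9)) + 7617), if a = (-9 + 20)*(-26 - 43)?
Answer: 6728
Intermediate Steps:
a = -759 (a = 11*(-69) = -759)
b(k) = k
h(L, G) = -759 - G
w(-139, 93) + (h(131, b(-9)) + 7617) = -139 + ((-759 - 1*(-9)) + 7617) = -139 + ((-759 + 9) + 7617) = -139 + (-750 + 7617) = -139 + 6867 = 6728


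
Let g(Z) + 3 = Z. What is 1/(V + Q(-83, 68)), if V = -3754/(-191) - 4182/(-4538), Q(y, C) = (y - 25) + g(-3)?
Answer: -433379/40487999 ≈ -0.010704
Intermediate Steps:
g(Z) = -3 + Z
Q(y, C) = -31 + y (Q(y, C) = (y - 25) + (-3 - 3) = (-25 + y) - 6 = -31 + y)
V = 8917207/433379 (V = -3754*(-1/191) - 4182*(-1/4538) = 3754/191 + 2091/2269 = 8917207/433379 ≈ 20.576)
1/(V + Q(-83, 68)) = 1/(8917207/433379 + (-31 - 83)) = 1/(8917207/433379 - 114) = 1/(-40487999/433379) = -433379/40487999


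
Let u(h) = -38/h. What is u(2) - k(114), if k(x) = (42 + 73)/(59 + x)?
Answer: -3402/173 ≈ -19.665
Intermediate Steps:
k(x) = 115/(59 + x)
u(2) - k(114) = -38/2 - 115/(59 + 114) = -38*1/2 - 115/173 = -19 - 115/173 = -3402/173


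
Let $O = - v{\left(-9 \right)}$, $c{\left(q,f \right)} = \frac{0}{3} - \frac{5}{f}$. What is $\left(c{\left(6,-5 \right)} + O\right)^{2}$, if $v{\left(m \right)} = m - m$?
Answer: $1$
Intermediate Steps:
$v{\left(m \right)} = 0$
$c{\left(q,f \right)} = - \frac{5}{f}$ ($c{\left(q,f \right)} = 0 \cdot \frac{1}{3} - \frac{5}{f} = 0 - \frac{5}{f} = - \frac{5}{f}$)
$O = 0$ ($O = \left(-1\right) 0 = 0$)
$\left(c{\left(6,-5 \right)} + O\right)^{2} = \left(- \frac{5}{-5} + 0\right)^{2} = \left(\left(-5\right) \left(- \frac{1}{5}\right) + 0\right)^{2} = \left(1 + 0\right)^{2} = 1^{2} = 1$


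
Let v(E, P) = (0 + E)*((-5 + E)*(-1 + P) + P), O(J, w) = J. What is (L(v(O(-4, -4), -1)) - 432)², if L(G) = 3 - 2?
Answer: 185761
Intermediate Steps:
v(E, P) = E*(P + (-1 + P)*(-5 + E)) (v(E, P) = E*((-1 + P)*(-5 + E) + P) = E*(P + (-1 + P)*(-5 + E)))
L(G) = 1
(L(v(O(-4, -4), -1)) - 432)² = (1 - 432)² = (-431)² = 185761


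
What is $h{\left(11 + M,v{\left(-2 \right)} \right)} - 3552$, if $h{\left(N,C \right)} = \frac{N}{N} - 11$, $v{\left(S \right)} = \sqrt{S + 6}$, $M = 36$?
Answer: $-3562$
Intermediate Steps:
$v{\left(S \right)} = \sqrt{6 + S}$
$h{\left(N,C \right)} = -10$ ($h{\left(N,C \right)} = 1 - 11 = -10$)
$h{\left(11 + M,v{\left(-2 \right)} \right)} - 3552 = -10 - 3552 = -3562$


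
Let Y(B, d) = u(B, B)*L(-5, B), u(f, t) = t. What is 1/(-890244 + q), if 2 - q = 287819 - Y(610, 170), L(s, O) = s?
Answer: -1/1181111 ≈ -8.4666e-7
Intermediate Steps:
Y(B, d) = -5*B (Y(B, d) = B*(-5) = -5*B)
q = -290867 (q = 2 - (287819 - (-5)*610) = 2 - (287819 - 1*(-3050)) = 2 - (287819 + 3050) = 2 - 1*290869 = 2 - 290869 = -290867)
1/(-890244 + q) = 1/(-890244 - 290867) = 1/(-1181111) = -1/1181111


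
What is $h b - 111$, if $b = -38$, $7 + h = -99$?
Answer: $3917$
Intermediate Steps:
$h = -106$ ($h = -7 - 99 = -106$)
$h b - 111 = \left(-106\right) \left(-38\right) - 111 = 4028 - 111 = 3917$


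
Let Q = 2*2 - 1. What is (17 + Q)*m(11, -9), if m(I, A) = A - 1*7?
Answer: -320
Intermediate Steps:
m(I, A) = -7 + A (m(I, A) = A - 7 = -7 + A)
Q = 3 (Q = 4 - 1 = 3)
(17 + Q)*m(11, -9) = (17 + 3)*(-7 - 9) = 20*(-16) = -320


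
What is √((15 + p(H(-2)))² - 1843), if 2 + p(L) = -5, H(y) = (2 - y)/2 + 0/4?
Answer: I*√1779 ≈ 42.178*I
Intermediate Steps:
H(y) = 1 - y/2 (H(y) = (2 - y)*(½) + 0*(¼) = (1 - y/2) + 0 = 1 - y/2)
p(L) = -7 (p(L) = -2 - 5 = -7)
√((15 + p(H(-2)))² - 1843) = √((15 - 7)² - 1843) = √(8² - 1843) = √(64 - 1843) = √(-1779) = I*√1779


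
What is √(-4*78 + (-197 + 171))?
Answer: 13*I*√2 ≈ 18.385*I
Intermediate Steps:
√(-4*78 + (-197 + 171)) = √(-312 - 26) = √(-338) = 13*I*√2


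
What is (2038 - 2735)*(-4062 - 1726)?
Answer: 4034236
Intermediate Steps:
(2038 - 2735)*(-4062 - 1726) = -697*(-5788) = 4034236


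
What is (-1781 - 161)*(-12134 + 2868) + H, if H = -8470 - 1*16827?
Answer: 17969275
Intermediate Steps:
H = -25297 (H = -8470 - 16827 = -25297)
(-1781 - 161)*(-12134 + 2868) + H = (-1781 - 161)*(-12134 + 2868) - 25297 = -1942*(-9266) - 25297 = 17994572 - 25297 = 17969275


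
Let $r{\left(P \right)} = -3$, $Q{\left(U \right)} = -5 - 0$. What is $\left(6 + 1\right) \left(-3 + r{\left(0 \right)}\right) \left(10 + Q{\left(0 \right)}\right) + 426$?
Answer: $216$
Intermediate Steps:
$Q{\left(U \right)} = -5$ ($Q{\left(U \right)} = -5 + 0 = -5$)
$\left(6 + 1\right) \left(-3 + r{\left(0 \right)}\right) \left(10 + Q{\left(0 \right)}\right) + 426 = \left(6 + 1\right) \left(-3 - 3\right) \left(10 - 5\right) + 426 = 7 \left(-6\right) 5 + 426 = \left(-42\right) 5 + 426 = -210 + 426 = 216$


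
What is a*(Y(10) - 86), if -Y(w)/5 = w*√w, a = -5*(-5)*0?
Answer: 0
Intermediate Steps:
a = 0 (a = 25*0 = 0)
Y(w) = -5*w^(3/2) (Y(w) = -5*w*√w = -5*w^(3/2))
a*(Y(10) - 86) = 0*(-50*√10 - 86) = 0*(-86 - 50*√10) = 0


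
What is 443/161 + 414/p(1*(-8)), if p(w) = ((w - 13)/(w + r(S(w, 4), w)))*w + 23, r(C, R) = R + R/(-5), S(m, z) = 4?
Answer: 107512/2737 ≈ 39.281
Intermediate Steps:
r(C, R) = 4*R/5 (r(C, R) = R + R*(-⅕) = R - R/5 = 4*R/5)
p(w) = 142/9 + 5*w/9 (p(w) = ((w - 13)/(w + 4*w/5))*w + 23 = ((-13 + w)/((9*w/5)))*w + 23 = ((-13 + w)*(5/(9*w)))*w + 23 = (5*(-13 + w)/(9*w))*w + 23 = (-65/9 + 5*w/9) + 23 = 142/9 + 5*w/9)
443/161 + 414/p(1*(-8)) = 443/161 + 414/(142/9 + 5*(1*(-8))/9) = 443*(1/161) + 414/(142/9 + (5/9)*(-8)) = 443/161 + 414/(142/9 - 40/9) = 443/161 + 414/(34/3) = 443/161 + 414*(3/34) = 443/161 + 621/17 = 107512/2737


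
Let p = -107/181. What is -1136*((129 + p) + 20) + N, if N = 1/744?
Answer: -22703332427/134664 ≈ -1.6859e+5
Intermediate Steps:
p = -107/181 (p = -107*1/181 = -107/181 ≈ -0.59116)
N = 1/744 ≈ 0.0013441
-1136*((129 + p) + 20) + N = -1136*((129 - 107/181) + 20) + 1/744 = -1136*(23242/181 + 20) + 1/744 = -1136*26862/181 + 1/744 = -30515232/181 + 1/744 = -22703332427/134664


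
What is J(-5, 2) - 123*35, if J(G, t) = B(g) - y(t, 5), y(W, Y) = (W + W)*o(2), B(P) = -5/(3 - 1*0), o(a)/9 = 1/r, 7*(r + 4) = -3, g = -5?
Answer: -399764/93 ≈ -4298.5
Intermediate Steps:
r = -31/7 (r = -4 + (⅐)*(-3) = -4 - 3/7 = -31/7 ≈ -4.4286)
o(a) = -63/31 (o(a) = 9/(-31/7) = 9*(-7/31) = -63/31)
B(P) = -5/3 (B(P) = -5/(3 + 0) = -5/3)
y(W, Y) = -126*W/31 (y(W, Y) = (W + W)*(-63/31) = (2*W)*(-63/31) = -126*W/31)
J(G, t) = -5/3 + 126*t/31 (J(G, t) = -5/3 - (-126)*t/31 = -5/3 + 126*t/31)
J(-5, 2) - 123*35 = (-5/3 + (126/31)*2) - 123*35 = (-5/3 + 252/31) - 4305 = 601/93 - 4305 = -399764/93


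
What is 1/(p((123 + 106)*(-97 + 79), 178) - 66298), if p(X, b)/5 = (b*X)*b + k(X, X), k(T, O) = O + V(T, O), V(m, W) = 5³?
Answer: -1/653093523 ≈ -1.5312e-9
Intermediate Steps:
V(m, W) = 125
k(T, O) = 125 + O (k(T, O) = O + 125 = 125 + O)
p(X, b) = 625 + 5*X + 5*X*b² (p(X, b) = 5*((b*X)*b + (125 + X)) = 5*((X*b)*b + (125 + X)) = 5*(X*b² + (125 + X)) = 5*(125 + X + X*b²) = 625 + 5*X + 5*X*b²)
1/(p((123 + 106)*(-97 + 79), 178) - 66298) = 1/((625 + 5*((123 + 106)*(-97 + 79)) + 5*((123 + 106)*(-97 + 79))*178²) - 66298) = 1/((625 + 5*(229*(-18)) + 5*(229*(-18))*31684) - 66298) = 1/((625 + 5*(-4122) + 5*(-4122)*31684) - 66298) = 1/((625 - 20610 - 653007240) - 66298) = 1/(-653027225 - 66298) = 1/(-653093523) = -1/653093523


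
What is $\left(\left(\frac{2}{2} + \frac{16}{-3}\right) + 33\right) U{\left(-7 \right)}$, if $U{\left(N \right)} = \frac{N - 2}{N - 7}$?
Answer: $\frac{129}{7} \approx 18.429$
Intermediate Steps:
$U{\left(N \right)} = \frac{-2 + N}{-7 + N}$
$\left(\left(\frac{2}{2} + \frac{16}{-3}\right) + 33\right) U{\left(-7 \right)} = \left(\left(\frac{2}{2} + \frac{16}{-3}\right) + 33\right) \frac{-2 - 7}{-7 - 7} = \left(\left(2 \cdot \frac{1}{2} + 16 \left(- \frac{1}{3}\right)\right) + 33\right) \frac{1}{-14} \left(-9\right) = \left(\left(1 - \frac{16}{3}\right) + 33\right) \left(\left(- \frac{1}{14}\right) \left(-9\right)\right) = \left(- \frac{13}{3} + 33\right) \frac{9}{14} = \frac{86}{3} \cdot \frac{9}{14} = \frac{129}{7}$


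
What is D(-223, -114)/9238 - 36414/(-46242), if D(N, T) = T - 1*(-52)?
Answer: 42694/54683 ≈ 0.78075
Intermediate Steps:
D(N, T) = 52 + T (D(N, T) = T + 52 = 52 + T)
D(-223, -114)/9238 - 36414/(-46242) = (52 - 114)/9238 - 36414/(-46242) = -62*1/9238 - 36414*(-1/46242) = -1/149 + 289/367 = 42694/54683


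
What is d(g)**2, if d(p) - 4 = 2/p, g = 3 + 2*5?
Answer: 2916/169 ≈ 17.254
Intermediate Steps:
g = 13 (g = 3 + 10 = 13)
d(p) = 4 + 2/p
d(g)**2 = (4 + 2/13)**2 = (54/13)**2 = 2916/169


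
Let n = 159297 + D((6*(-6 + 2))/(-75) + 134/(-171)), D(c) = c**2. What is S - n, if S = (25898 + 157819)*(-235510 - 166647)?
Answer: -1350262330753119574/18275625 ≈ -7.3883e+10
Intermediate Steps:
S = -73883077569 (S = 183717*(-402157) = -73883077569)
n = 2911256163949/18275625 (n = 159297 + ((6*(-6 + 2))/(-75) + 134/(-171))**2 = 159297 + ((6*(-4))*(-1/75) + 134*(-1/171))**2 = 159297 + (-24*(-1/75) - 134/171)**2 = 159297 + (8/25 - 134/171)**2 = 159297 + (-1982/4275)**2 = 159297 + 3928324/18275625 = 2911256163949/18275625 ≈ 1.5930e+5)
S - n = -73883077569 - 1*2911256163949/18275625 = -73883077569 - 2911256163949/18275625 = -1350262330753119574/18275625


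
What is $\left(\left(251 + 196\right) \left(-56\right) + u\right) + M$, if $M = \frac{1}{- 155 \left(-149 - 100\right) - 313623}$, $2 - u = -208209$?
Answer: $\frac{50379354011}{275028} \approx 1.8318 \cdot 10^{5}$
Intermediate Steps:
$u = 208211$ ($u = 2 - -208209 = 2 + 208209 = 208211$)
$M = - \frac{1}{275028}$ ($M = \frac{1}{\left(-155\right) \left(-249\right) - 313623} = \frac{1}{38595 - 313623} = \frac{1}{-275028} = - \frac{1}{275028} \approx -3.636 \cdot 10^{-6}$)
$\left(\left(251 + 196\right) \left(-56\right) + u\right) + M = \left(\left(251 + 196\right) \left(-56\right) + 208211\right) - \frac{1}{275028} = \left(447 \left(-56\right) + 208211\right) - \frac{1}{275028} = \left(-25032 + 208211\right) - \frac{1}{275028} = 183179 - \frac{1}{275028} = \frac{50379354011}{275028}$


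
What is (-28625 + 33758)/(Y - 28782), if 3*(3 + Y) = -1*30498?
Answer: -5133/38951 ≈ -0.13178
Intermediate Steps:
Y = -10169 (Y = -3 + (-1*30498)/3 = -3 + (⅓)*(-30498) = -3 - 10166 = -10169)
(-28625 + 33758)/(Y - 28782) = (-28625 + 33758)/(-10169 - 28782) = 5133/(-38951) = 5133*(-1/38951) = -5133/38951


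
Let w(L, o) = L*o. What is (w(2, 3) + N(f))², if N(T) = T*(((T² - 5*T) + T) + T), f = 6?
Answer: 12996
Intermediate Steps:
N(T) = T*(T² - 3*T) (N(T) = T*((T² - 4*T) + T) = T*(T² - 3*T))
(w(2, 3) + N(f))² = (2*3 + 6²*(-3 + 6))² = (6 + 36*3)² = (6 + 108)² = 114² = 12996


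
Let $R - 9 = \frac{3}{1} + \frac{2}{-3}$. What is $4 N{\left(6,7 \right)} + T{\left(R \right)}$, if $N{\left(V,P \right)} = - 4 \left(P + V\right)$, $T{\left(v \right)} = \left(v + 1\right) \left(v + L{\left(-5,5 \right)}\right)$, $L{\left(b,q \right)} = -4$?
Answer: $- \frac{1058}{9} \approx -117.56$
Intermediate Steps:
$R = \frac{34}{3}$ ($R = 9 + \left(\frac{3}{1} + \frac{2}{-3}\right) = 9 + \left(3 \cdot 1 + 2 \left(- \frac{1}{3}\right)\right) = 9 + \left(3 - \frac{2}{3}\right) = 9 + \frac{7}{3} = \frac{34}{3} \approx 11.333$)
$T{\left(v \right)} = \left(1 + v\right) \left(-4 + v\right)$ ($T{\left(v \right)} = \left(v + 1\right) \left(v - 4\right) = \left(1 + v\right) \left(-4 + v\right)$)
$N{\left(V,P \right)} = - 4 P - 4 V$
$4 N{\left(6,7 \right)} + T{\left(R \right)} = 4 \left(\left(-4\right) 7 - 24\right) - \left(38 - \frac{1156}{9}\right) = 4 \left(-28 - 24\right) - - \frac{814}{9} = 4 \left(-52\right) + \frac{814}{9} = -208 + \frac{814}{9} = - \frac{1058}{9}$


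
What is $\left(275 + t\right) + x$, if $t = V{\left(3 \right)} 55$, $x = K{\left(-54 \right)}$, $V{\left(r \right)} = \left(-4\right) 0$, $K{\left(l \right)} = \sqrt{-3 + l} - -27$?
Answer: $302 + i \sqrt{57} \approx 302.0 + 7.5498 i$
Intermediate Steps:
$K{\left(l \right)} = 27 + \sqrt{-3 + l}$ ($K{\left(l \right)} = \sqrt{-3 + l} + 27 = 27 + \sqrt{-3 + l}$)
$V{\left(r \right)} = 0$
$x = 27 + i \sqrt{57}$ ($x = 27 + \sqrt{-3 - 54} = 27 + \sqrt{-57} = 27 + i \sqrt{57} \approx 27.0 + 7.5498 i$)
$t = 0$ ($t = 0 \cdot 55 = 0$)
$\left(275 + t\right) + x = \left(275 + 0\right) + \left(27 + i \sqrt{57}\right) = 275 + \left(27 + i \sqrt{57}\right) = 302 + i \sqrt{57}$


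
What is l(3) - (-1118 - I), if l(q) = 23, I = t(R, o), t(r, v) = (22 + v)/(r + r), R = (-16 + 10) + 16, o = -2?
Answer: 1142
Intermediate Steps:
R = 10 (R = -6 + 16 = 10)
t(r, v) = (22 + v)/(2*r) (t(r, v) = (22 + v)/((2*r)) = (22 + v)*(1/(2*r)) = (22 + v)/(2*r))
I = 1 (I = (1/2)*(22 - 2)/10 = (1/2)*(1/10)*20 = 1)
l(3) - (-1118 - I) = 23 - (-1118 - 1*1) = 23 - (-1118 - 1) = 23 - 1*(-1119) = 23 + 1119 = 1142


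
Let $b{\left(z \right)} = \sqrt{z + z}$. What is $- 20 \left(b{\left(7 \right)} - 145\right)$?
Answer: $2900 - 20 \sqrt{14} \approx 2825.2$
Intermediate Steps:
$b{\left(z \right)} = \sqrt{2} \sqrt{z}$ ($b{\left(z \right)} = \sqrt{2 z} = \sqrt{2} \sqrt{z}$)
$- 20 \left(b{\left(7 \right)} - 145\right) = - 20 \left(\sqrt{2} \sqrt{7} - 145\right) = - 20 \left(\sqrt{14} - 145\right) = - 20 \left(-145 + \sqrt{14}\right) = 2900 - 20 \sqrt{14}$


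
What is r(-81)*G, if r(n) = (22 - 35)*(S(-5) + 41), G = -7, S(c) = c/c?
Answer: 3822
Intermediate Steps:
S(c) = 1
r(n) = -546 (r(n) = (22 - 35)*(1 + 41) = -13*42 = -546)
r(-81)*G = -546*(-7) = 3822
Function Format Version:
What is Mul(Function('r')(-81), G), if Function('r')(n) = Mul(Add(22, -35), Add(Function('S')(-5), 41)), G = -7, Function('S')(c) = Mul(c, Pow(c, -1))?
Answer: 3822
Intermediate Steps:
Function('S')(c) = 1
Function('r')(n) = -546 (Function('r')(n) = Mul(Add(22, -35), Add(1, 41)) = Mul(-13, 42) = -546)
Mul(Function('r')(-81), G) = Mul(-546, -7) = 3822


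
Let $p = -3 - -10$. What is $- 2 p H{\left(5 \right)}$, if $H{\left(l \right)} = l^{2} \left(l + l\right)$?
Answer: $-3500$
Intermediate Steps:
$H{\left(l \right)} = 2 l^{3}$ ($H{\left(l \right)} = l^{2} \cdot 2 l = 2 l^{3}$)
$p = 7$ ($p = -3 + 10 = 7$)
$- 2 p H{\left(5 \right)} = \left(-2\right) 7 \cdot 2 \cdot 5^{3} = - 14 \cdot 2 \cdot 125 = \left(-14\right) 250 = -3500$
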